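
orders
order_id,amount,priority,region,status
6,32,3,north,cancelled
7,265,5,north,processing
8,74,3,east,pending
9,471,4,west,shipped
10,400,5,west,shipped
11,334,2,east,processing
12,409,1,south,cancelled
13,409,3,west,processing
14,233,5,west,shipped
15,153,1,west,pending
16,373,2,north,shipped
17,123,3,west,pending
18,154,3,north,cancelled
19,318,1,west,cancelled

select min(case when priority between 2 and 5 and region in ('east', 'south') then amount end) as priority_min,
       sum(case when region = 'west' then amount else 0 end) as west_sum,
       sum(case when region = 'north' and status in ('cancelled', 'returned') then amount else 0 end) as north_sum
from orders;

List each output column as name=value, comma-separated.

[priority_min: priority between 2 and 5 and region in ('east', 'south')]
order_id=6: ✗
order_id=7: ✗
order_id=8: ✓ → 74
order_id=9: ✗
order_id=10: ✗
order_id=11: ✓ → 334
order_id=12: ✗
order_id=13: ✗
order_id=14: ✗
order_id=15: ✗
order_id=16: ✗
order_id=17: ✗
order_id=18: ✗
order_id=19: ✗
priority_min = MIN(74, 334) = 74
—
[west_sum: region = 'west']
order_id=6: ✗
order_id=7: ✗
order_id=8: ✗
order_id=9: ✓ → 471
order_id=10: ✓ → 400
order_id=11: ✗
order_id=12: ✗
order_id=13: ✓ → 409
order_id=14: ✓ → 233
order_id=15: ✓ → 153
order_id=16: ✗
order_id=17: ✓ → 123
order_id=18: ✗
order_id=19: ✓ → 318
west_sum = 471 + 400 + 409 + 233 + 153 + 123 + 318 = 2107
—
[north_sum: region = 'north' and status in ('cancelled', 'returned')]
order_id=6: ✓ → 32
order_id=7: ✗
order_id=8: ✗
order_id=9: ✗
order_id=10: ✗
order_id=11: ✗
order_id=12: ✗
order_id=13: ✗
order_id=14: ✗
order_id=15: ✗
order_id=16: ✗
order_id=17: ✗
order_id=18: ✓ → 154
order_id=19: ✗
north_sum = 32 + 154 = 186

priority_min=74, west_sum=2107, north_sum=186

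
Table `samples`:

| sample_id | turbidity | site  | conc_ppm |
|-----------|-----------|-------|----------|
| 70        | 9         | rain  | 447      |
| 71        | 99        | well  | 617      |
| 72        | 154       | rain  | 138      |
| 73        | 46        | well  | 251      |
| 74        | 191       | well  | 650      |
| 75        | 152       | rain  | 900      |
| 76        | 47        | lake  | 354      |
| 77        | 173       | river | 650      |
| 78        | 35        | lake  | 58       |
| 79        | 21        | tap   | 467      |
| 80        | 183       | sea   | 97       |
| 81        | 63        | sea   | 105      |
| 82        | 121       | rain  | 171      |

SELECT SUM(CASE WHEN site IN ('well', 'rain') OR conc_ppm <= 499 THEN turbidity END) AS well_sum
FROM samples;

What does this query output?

1121

sample_id=70: ✓ → 9
sample_id=71: ✓ → 99
sample_id=72: ✓ → 154
sample_id=73: ✓ → 46
sample_id=74: ✓ → 191
sample_id=75: ✓ → 152
sample_id=76: ✓ → 47
sample_id=77: ✗
sample_id=78: ✓ → 35
sample_id=79: ✓ → 21
sample_id=80: ✓ → 183
sample_id=81: ✓ → 63
sample_id=82: ✓ → 121
well_sum = 9 + 99 + 154 + 46 + 191 + 152 + 47 + 35 + 21 + 183 + 63 + 121 = 1121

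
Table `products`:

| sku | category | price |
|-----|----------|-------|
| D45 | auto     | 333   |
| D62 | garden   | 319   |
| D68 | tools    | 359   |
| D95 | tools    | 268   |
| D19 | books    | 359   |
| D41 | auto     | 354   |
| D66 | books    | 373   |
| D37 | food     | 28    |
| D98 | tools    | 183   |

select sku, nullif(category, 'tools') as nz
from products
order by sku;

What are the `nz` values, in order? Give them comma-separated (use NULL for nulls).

books, food, auto, auto, garden, books, NULL, NULL, NULL

sku=D19: category=books vs tools: differ → books
sku=D37: category=food vs tools: differ → food
sku=D41: category=auto vs tools: differ → auto
sku=D45: category=auto vs tools: differ → auto
sku=D62: category=garden vs tools: differ → garden
sku=D66: category=books vs tools: differ → books
sku=D68: category=tools vs tools: equal → NULL
sku=D95: category=tools vs tools: equal → NULL
sku=D98: category=tools vs tools: equal → NULL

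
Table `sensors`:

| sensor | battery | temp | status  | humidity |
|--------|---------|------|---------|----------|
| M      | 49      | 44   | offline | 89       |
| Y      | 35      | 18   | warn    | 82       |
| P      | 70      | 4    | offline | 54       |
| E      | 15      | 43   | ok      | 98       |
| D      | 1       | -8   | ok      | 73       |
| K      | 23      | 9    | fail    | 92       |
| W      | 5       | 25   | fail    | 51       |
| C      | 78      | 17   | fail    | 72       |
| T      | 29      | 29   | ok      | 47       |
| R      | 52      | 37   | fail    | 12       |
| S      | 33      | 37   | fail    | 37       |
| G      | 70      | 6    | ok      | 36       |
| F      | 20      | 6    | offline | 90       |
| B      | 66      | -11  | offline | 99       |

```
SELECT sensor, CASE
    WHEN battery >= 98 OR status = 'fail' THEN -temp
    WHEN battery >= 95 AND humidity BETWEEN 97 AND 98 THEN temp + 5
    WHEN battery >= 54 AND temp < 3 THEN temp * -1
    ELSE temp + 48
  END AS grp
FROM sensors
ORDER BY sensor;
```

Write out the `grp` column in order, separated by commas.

sensor=B: battery >= 54 AND temp < 3 → 11
sensor=C: battery >= 98 OR status = 'fail' → -17
sensor=D: ELSE → 40
sensor=E: ELSE → 91
sensor=F: ELSE → 54
sensor=G: ELSE → 54
sensor=K: battery >= 98 OR status = 'fail' → -9
sensor=M: ELSE → 92
sensor=P: ELSE → 52
sensor=R: battery >= 98 OR status = 'fail' → -37
sensor=S: battery >= 98 OR status = 'fail' → -37
sensor=T: ELSE → 77
sensor=W: battery >= 98 OR status = 'fail' → -25
sensor=Y: ELSE → 66

11, -17, 40, 91, 54, 54, -9, 92, 52, -37, -37, 77, -25, 66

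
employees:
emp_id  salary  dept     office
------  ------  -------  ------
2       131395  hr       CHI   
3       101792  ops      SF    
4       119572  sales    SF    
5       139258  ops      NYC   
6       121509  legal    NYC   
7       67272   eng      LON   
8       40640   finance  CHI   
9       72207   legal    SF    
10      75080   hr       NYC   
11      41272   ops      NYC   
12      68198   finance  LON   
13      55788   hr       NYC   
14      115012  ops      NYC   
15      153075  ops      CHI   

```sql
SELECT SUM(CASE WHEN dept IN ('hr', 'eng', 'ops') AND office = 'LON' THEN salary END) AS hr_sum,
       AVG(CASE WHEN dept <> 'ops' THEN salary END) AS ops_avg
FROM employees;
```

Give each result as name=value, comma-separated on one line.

[hr_sum: dept IN ('hr', 'eng', 'ops') AND office = 'LON']
emp_id=2: ✗
emp_id=3: ✗
emp_id=4: ✗
emp_id=5: ✗
emp_id=6: ✗
emp_id=7: ✓ → 67272
emp_id=8: ✗
emp_id=9: ✗
emp_id=10: ✗
emp_id=11: ✗
emp_id=12: ✗
emp_id=13: ✗
emp_id=14: ✗
emp_id=15: ✗
hr_sum = 67272
—
[ops_avg: dept <> 'ops']
emp_id=2: ✓ → 131395
emp_id=3: ✗
emp_id=4: ✓ → 119572
emp_id=5: ✗
emp_id=6: ✓ → 121509
emp_id=7: ✓ → 67272
emp_id=8: ✓ → 40640
emp_id=9: ✓ → 72207
emp_id=10: ✓ → 75080
emp_id=11: ✗
emp_id=12: ✓ → 68198
emp_id=13: ✓ → 55788
emp_id=14: ✗
emp_id=15: ✗
ops_avg = (131395 + 119572 + 121509 + 67272 + 40640 + 72207 + 75080 + 68198 + 55788) / 9 = 83517.8888888889

hr_sum=67272, ops_avg=83517.8888888889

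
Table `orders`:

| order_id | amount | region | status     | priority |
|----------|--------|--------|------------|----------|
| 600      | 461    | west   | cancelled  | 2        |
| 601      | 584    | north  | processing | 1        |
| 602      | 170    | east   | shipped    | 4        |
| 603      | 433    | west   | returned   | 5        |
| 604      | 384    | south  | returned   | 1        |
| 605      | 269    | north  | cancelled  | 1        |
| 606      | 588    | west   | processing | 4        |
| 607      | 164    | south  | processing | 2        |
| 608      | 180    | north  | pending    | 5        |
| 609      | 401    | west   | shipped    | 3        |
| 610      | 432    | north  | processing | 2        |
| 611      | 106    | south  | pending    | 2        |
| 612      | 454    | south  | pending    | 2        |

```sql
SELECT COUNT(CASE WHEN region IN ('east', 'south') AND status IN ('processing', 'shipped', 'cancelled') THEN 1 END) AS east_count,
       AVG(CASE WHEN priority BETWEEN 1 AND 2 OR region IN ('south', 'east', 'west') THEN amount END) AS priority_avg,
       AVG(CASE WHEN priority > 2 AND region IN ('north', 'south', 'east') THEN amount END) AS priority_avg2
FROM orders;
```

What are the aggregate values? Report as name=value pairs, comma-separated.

[east_count: region IN ('east', 'south') AND status IN ('processing', 'shipped', 'cancelled')]
order_id=600: ✗
order_id=601: ✗
order_id=602: ✓ → 1
order_id=603: ✗
order_id=604: ✗
order_id=605: ✗
order_id=606: ✗
order_id=607: ✓ → 1
order_id=608: ✗
order_id=609: ✗
order_id=610: ✗
order_id=611: ✗
order_id=612: ✗
east_count = COUNT(1, 1) = 2
—
[priority_avg: priority BETWEEN 1 AND 2 OR region IN ('south', 'east', 'west')]
order_id=600: ✓ → 461
order_id=601: ✓ → 584
order_id=602: ✓ → 170
order_id=603: ✓ → 433
order_id=604: ✓ → 384
order_id=605: ✓ → 269
order_id=606: ✓ → 588
order_id=607: ✓ → 164
order_id=608: ✗
order_id=609: ✓ → 401
order_id=610: ✓ → 432
order_id=611: ✓ → 106
order_id=612: ✓ → 454
priority_avg = (461 + 584 + 170 + 433 + 384 + 269 + 588 + 164 + 401 + 432 + 106 + 454) / 12 = 370.5
—
[priority_avg2: priority > 2 AND region IN ('north', 'south', 'east')]
order_id=600: ✗
order_id=601: ✗
order_id=602: ✓ → 170
order_id=603: ✗
order_id=604: ✗
order_id=605: ✗
order_id=606: ✗
order_id=607: ✗
order_id=608: ✓ → 180
order_id=609: ✗
order_id=610: ✗
order_id=611: ✗
order_id=612: ✗
priority_avg2 = (170 + 180) / 2 = 175

east_count=2, priority_avg=370.5, priority_avg2=175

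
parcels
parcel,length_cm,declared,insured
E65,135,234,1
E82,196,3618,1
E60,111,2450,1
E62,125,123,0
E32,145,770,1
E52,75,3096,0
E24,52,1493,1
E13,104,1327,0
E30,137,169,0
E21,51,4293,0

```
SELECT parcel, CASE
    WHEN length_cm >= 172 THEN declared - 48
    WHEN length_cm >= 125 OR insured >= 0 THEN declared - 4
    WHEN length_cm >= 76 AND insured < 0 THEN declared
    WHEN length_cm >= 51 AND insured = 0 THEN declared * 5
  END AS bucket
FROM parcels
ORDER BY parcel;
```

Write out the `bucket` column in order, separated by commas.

1323, 4289, 1489, 165, 766, 3092, 2446, 119, 230, 3570

parcel=E13: length_cm >= 125 OR insured >= 0 → 1323
parcel=E21: length_cm >= 125 OR insured >= 0 → 4289
parcel=E24: length_cm >= 125 OR insured >= 0 → 1489
parcel=E30: length_cm >= 125 OR insured >= 0 → 165
parcel=E32: length_cm >= 125 OR insured >= 0 → 766
parcel=E52: length_cm >= 125 OR insured >= 0 → 3092
parcel=E60: length_cm >= 125 OR insured >= 0 → 2446
parcel=E62: length_cm >= 125 OR insured >= 0 → 119
parcel=E65: length_cm >= 125 OR insured >= 0 → 230
parcel=E82: length_cm >= 172 → 3570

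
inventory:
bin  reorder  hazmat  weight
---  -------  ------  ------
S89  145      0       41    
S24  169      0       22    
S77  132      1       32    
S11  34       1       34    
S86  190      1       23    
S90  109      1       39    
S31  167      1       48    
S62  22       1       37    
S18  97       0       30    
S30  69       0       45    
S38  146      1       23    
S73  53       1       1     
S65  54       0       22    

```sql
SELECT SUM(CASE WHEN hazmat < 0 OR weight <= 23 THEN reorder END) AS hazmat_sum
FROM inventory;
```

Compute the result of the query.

bin=S89: ✗
bin=S24: ✓ → 169
bin=S77: ✗
bin=S11: ✗
bin=S86: ✓ → 190
bin=S90: ✗
bin=S31: ✗
bin=S62: ✗
bin=S18: ✗
bin=S30: ✗
bin=S38: ✓ → 146
bin=S73: ✓ → 53
bin=S65: ✓ → 54
hazmat_sum = 169 + 190 + 146 + 53 + 54 = 612

612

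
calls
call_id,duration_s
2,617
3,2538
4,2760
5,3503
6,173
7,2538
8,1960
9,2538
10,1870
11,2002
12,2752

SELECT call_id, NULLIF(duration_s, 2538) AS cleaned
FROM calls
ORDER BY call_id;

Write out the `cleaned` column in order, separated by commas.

617, NULL, 2760, 3503, 173, NULL, 1960, NULL, 1870, 2002, 2752

call_id=2: duration_s=617 vs 2538: differ → 617
call_id=3: duration_s=2538 vs 2538: equal → NULL
call_id=4: duration_s=2760 vs 2538: differ → 2760
call_id=5: duration_s=3503 vs 2538: differ → 3503
call_id=6: duration_s=173 vs 2538: differ → 173
call_id=7: duration_s=2538 vs 2538: equal → NULL
call_id=8: duration_s=1960 vs 2538: differ → 1960
call_id=9: duration_s=2538 vs 2538: equal → NULL
call_id=10: duration_s=1870 vs 2538: differ → 1870
call_id=11: duration_s=2002 vs 2538: differ → 2002
call_id=12: duration_s=2752 vs 2538: differ → 2752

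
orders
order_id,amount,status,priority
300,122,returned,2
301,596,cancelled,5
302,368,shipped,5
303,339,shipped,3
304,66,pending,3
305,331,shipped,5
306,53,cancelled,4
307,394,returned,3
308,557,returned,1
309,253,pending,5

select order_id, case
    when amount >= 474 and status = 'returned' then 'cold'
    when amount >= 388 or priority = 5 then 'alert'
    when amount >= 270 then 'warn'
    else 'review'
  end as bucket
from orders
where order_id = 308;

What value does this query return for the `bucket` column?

cold

order_id = 308: amount=557, status=returned, priority=1.
amount >= 474 and status = 'returned' → true → cold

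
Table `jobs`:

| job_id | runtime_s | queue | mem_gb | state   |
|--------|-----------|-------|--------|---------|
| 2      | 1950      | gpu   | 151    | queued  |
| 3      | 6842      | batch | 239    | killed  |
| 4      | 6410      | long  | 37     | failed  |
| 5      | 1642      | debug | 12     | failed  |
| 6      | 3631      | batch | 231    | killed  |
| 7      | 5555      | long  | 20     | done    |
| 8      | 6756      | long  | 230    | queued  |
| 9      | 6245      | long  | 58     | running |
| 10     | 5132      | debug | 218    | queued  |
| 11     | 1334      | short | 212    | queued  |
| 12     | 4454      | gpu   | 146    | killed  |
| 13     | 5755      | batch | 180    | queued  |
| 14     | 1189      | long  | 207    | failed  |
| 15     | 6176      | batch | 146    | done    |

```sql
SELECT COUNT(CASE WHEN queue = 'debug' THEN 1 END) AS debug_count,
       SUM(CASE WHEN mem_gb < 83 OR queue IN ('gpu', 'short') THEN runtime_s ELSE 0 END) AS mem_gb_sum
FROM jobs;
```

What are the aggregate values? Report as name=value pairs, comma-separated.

debug_count=2, mem_gb_sum=27590

[debug_count: queue = 'debug']
job_id=2: ✗
job_id=3: ✗
job_id=4: ✗
job_id=5: ✓ → 1
job_id=6: ✗
job_id=7: ✗
job_id=8: ✗
job_id=9: ✗
job_id=10: ✓ → 1
job_id=11: ✗
job_id=12: ✗
job_id=13: ✗
job_id=14: ✗
job_id=15: ✗
debug_count = COUNT(1, 1) = 2
—
[mem_gb_sum: mem_gb < 83 OR queue IN ('gpu', 'short')]
job_id=2: ✓ → 1950
job_id=3: ✗
job_id=4: ✓ → 6410
job_id=5: ✓ → 1642
job_id=6: ✗
job_id=7: ✓ → 5555
job_id=8: ✗
job_id=9: ✓ → 6245
job_id=10: ✗
job_id=11: ✓ → 1334
job_id=12: ✓ → 4454
job_id=13: ✗
job_id=14: ✗
job_id=15: ✗
mem_gb_sum = 1950 + 6410 + 1642 + 5555 + 6245 + 1334 + 4454 = 27590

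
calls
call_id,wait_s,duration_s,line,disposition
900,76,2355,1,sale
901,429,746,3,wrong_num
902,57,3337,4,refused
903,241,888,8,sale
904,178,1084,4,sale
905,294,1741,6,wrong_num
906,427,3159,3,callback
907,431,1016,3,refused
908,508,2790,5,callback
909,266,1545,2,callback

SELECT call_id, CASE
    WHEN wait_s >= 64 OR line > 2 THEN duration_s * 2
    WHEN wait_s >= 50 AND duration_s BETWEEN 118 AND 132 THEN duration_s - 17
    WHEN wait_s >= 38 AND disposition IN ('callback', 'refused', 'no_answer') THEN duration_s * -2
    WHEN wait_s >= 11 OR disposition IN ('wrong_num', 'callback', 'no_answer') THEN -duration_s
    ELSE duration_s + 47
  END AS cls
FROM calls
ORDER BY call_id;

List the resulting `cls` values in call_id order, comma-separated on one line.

4710, 1492, 6674, 1776, 2168, 3482, 6318, 2032, 5580, 3090

call_id=900: wait_s >= 64 OR line > 2 → 4710
call_id=901: wait_s >= 64 OR line > 2 → 1492
call_id=902: wait_s >= 64 OR line > 2 → 6674
call_id=903: wait_s >= 64 OR line > 2 → 1776
call_id=904: wait_s >= 64 OR line > 2 → 2168
call_id=905: wait_s >= 64 OR line > 2 → 3482
call_id=906: wait_s >= 64 OR line > 2 → 6318
call_id=907: wait_s >= 64 OR line > 2 → 2032
call_id=908: wait_s >= 64 OR line > 2 → 5580
call_id=909: wait_s >= 64 OR line > 2 → 3090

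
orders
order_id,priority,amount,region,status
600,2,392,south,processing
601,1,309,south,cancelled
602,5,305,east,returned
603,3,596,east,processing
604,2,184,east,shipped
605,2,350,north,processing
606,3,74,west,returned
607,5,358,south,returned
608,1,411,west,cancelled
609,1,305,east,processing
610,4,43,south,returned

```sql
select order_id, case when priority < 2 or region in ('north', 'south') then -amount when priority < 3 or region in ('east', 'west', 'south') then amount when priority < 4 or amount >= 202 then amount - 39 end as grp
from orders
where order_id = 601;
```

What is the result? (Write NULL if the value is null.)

order_id = 601: priority=1, amount=309, region=south, status=cancelled.
priority < 2 or region in ('north', 'south') → true → -309

-309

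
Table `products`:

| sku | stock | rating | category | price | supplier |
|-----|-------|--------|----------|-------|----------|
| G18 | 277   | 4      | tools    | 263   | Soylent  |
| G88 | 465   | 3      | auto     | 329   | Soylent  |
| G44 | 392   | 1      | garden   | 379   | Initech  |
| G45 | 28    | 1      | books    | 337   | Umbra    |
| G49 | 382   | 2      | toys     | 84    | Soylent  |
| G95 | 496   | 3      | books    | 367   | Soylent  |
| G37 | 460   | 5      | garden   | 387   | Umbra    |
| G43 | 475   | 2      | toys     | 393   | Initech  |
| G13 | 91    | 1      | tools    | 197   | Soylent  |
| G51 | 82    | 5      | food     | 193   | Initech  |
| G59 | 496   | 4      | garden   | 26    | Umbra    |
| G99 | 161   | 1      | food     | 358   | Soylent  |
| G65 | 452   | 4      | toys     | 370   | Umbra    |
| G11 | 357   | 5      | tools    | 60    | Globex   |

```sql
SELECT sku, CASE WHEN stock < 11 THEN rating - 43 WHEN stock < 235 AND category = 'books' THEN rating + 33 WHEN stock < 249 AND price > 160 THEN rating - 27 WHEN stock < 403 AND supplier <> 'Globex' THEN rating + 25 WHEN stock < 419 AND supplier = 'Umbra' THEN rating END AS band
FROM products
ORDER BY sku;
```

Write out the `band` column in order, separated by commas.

sku=G11: (no match → NULL) → NULL
sku=G13: stock < 249 AND price > 160 → -26
sku=G18: stock < 403 AND supplier <> 'Globex' → 29
sku=G37: (no match → NULL) → NULL
sku=G43: (no match → NULL) → NULL
sku=G44: stock < 403 AND supplier <> 'Globex' → 26
sku=G45: stock < 235 AND category = 'books' → 34
sku=G49: stock < 403 AND supplier <> 'Globex' → 27
sku=G51: stock < 249 AND price > 160 → -22
sku=G59: (no match → NULL) → NULL
sku=G65: (no match → NULL) → NULL
sku=G88: (no match → NULL) → NULL
sku=G95: (no match → NULL) → NULL
sku=G99: stock < 249 AND price > 160 → -26

NULL, -26, 29, NULL, NULL, 26, 34, 27, -22, NULL, NULL, NULL, NULL, -26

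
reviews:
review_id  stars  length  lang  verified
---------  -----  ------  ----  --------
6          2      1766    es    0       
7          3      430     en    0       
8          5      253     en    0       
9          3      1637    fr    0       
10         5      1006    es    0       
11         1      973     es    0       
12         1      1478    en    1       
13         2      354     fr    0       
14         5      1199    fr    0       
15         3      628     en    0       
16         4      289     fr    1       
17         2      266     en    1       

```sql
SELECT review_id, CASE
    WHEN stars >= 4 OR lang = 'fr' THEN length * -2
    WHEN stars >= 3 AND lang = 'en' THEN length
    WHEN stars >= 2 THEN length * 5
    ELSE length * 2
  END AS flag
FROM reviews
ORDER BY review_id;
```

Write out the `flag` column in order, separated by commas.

review_id=6: stars >= 2 → 8830
review_id=7: stars >= 3 AND lang = 'en' → 430
review_id=8: stars >= 4 OR lang = 'fr' → -506
review_id=9: stars >= 4 OR lang = 'fr' → -3274
review_id=10: stars >= 4 OR lang = 'fr' → -2012
review_id=11: ELSE → 1946
review_id=12: ELSE → 2956
review_id=13: stars >= 4 OR lang = 'fr' → -708
review_id=14: stars >= 4 OR lang = 'fr' → -2398
review_id=15: stars >= 3 AND lang = 'en' → 628
review_id=16: stars >= 4 OR lang = 'fr' → -578
review_id=17: stars >= 2 → 1330

8830, 430, -506, -3274, -2012, 1946, 2956, -708, -2398, 628, -578, 1330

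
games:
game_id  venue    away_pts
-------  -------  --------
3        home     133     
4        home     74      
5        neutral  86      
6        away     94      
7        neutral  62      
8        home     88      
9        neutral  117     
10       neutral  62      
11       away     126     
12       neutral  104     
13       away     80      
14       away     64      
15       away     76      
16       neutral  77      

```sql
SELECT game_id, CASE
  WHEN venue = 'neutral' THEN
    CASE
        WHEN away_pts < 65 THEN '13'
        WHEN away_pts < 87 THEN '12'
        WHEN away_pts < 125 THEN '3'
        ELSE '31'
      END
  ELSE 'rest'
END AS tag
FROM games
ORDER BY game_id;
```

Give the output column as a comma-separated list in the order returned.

game_id=3: venue='home' → outer ELSE → rest
game_id=4: venue='home' → outer ELSE → rest
game_id=5: venue='neutral' → inner[away_pts < 87] → 12
game_id=6: venue='away' → outer ELSE → rest
game_id=7: venue='neutral' → inner[away_pts < 65] → 13
game_id=8: venue='home' → outer ELSE → rest
game_id=9: venue='neutral' → inner[away_pts < 125] → 3
game_id=10: venue='neutral' → inner[away_pts < 65] → 13
game_id=11: venue='away' → outer ELSE → rest
game_id=12: venue='neutral' → inner[away_pts < 125] → 3
game_id=13: venue='away' → outer ELSE → rest
game_id=14: venue='away' → outer ELSE → rest
game_id=15: venue='away' → outer ELSE → rest
game_id=16: venue='neutral' → inner[away_pts < 87] → 12

rest, rest, 12, rest, 13, rest, 3, 13, rest, 3, rest, rest, rest, 12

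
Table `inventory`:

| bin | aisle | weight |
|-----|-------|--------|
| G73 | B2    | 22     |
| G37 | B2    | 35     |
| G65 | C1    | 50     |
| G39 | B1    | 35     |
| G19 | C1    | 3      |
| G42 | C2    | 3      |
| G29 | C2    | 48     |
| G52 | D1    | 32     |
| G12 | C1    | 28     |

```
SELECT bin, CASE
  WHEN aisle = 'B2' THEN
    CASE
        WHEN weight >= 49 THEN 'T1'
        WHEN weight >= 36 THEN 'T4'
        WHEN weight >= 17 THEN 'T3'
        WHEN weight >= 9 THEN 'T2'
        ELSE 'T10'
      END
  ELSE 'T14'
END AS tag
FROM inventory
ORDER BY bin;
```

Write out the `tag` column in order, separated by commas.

T14, T14, T14, T3, T14, T14, T14, T14, T3

bin=G12: aisle='C1' → outer ELSE → T14
bin=G19: aisle='C1' → outer ELSE → T14
bin=G29: aisle='C2' → outer ELSE → T14
bin=G37: aisle='B2' → inner[weight >= 17] → T3
bin=G39: aisle='B1' → outer ELSE → T14
bin=G42: aisle='C2' → outer ELSE → T14
bin=G52: aisle='D1' → outer ELSE → T14
bin=G65: aisle='C1' → outer ELSE → T14
bin=G73: aisle='B2' → inner[weight >= 17] → T3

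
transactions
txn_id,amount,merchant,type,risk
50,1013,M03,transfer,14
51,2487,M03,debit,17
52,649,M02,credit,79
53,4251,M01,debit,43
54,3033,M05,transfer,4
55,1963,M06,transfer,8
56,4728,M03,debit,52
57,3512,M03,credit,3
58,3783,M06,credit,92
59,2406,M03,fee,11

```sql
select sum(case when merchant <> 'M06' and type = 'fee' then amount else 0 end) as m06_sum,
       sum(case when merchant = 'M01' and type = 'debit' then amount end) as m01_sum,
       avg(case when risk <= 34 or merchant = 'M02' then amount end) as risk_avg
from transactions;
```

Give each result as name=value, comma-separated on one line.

[m06_sum: merchant <> 'M06' and type = 'fee']
txn_id=50: ✗
txn_id=51: ✗
txn_id=52: ✗
txn_id=53: ✗
txn_id=54: ✗
txn_id=55: ✗
txn_id=56: ✗
txn_id=57: ✗
txn_id=58: ✗
txn_id=59: ✓ → 2406
m06_sum = 2406
—
[m01_sum: merchant = 'M01' and type = 'debit']
txn_id=50: ✗
txn_id=51: ✗
txn_id=52: ✗
txn_id=53: ✓ → 4251
txn_id=54: ✗
txn_id=55: ✗
txn_id=56: ✗
txn_id=57: ✗
txn_id=58: ✗
txn_id=59: ✗
m01_sum = 4251
—
[risk_avg: risk <= 34 or merchant = 'M02']
txn_id=50: ✓ → 1013
txn_id=51: ✓ → 2487
txn_id=52: ✓ → 649
txn_id=53: ✗
txn_id=54: ✓ → 3033
txn_id=55: ✓ → 1963
txn_id=56: ✗
txn_id=57: ✓ → 3512
txn_id=58: ✗
txn_id=59: ✓ → 2406
risk_avg = (1013 + 2487 + 649 + 3033 + 1963 + 3512 + 2406) / 7 = 2151.8571428571

m06_sum=2406, m01_sum=4251, risk_avg=2151.8571428571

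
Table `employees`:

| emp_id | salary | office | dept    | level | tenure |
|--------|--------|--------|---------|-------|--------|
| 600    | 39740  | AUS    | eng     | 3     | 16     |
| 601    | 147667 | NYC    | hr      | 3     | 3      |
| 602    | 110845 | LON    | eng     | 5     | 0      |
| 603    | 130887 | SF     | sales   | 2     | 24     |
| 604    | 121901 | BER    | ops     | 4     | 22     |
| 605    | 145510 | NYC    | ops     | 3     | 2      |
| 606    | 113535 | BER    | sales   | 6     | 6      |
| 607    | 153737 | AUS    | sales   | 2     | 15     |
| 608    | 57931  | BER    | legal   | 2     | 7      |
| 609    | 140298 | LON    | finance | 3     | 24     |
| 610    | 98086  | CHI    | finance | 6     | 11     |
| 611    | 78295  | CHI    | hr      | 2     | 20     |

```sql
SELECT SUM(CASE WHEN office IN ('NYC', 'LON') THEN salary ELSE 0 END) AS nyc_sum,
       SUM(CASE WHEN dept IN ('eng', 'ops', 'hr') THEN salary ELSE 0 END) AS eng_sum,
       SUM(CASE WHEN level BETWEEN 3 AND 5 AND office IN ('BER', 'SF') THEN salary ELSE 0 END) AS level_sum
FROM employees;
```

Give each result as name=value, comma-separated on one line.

nyc_sum=544320, eng_sum=643958, level_sum=121901

[nyc_sum: office IN ('NYC', 'LON')]
emp_id=600: ✗
emp_id=601: ✓ → 147667
emp_id=602: ✓ → 110845
emp_id=603: ✗
emp_id=604: ✗
emp_id=605: ✓ → 145510
emp_id=606: ✗
emp_id=607: ✗
emp_id=608: ✗
emp_id=609: ✓ → 140298
emp_id=610: ✗
emp_id=611: ✗
nyc_sum = 147667 + 110845 + 145510 + 140298 = 544320
—
[eng_sum: dept IN ('eng', 'ops', 'hr')]
emp_id=600: ✓ → 39740
emp_id=601: ✓ → 147667
emp_id=602: ✓ → 110845
emp_id=603: ✗
emp_id=604: ✓ → 121901
emp_id=605: ✓ → 145510
emp_id=606: ✗
emp_id=607: ✗
emp_id=608: ✗
emp_id=609: ✗
emp_id=610: ✗
emp_id=611: ✓ → 78295
eng_sum = 39740 + 147667 + 110845 + 121901 + 145510 + 78295 = 643958
—
[level_sum: level BETWEEN 3 AND 5 AND office IN ('BER', 'SF')]
emp_id=600: ✗
emp_id=601: ✗
emp_id=602: ✗
emp_id=603: ✗
emp_id=604: ✓ → 121901
emp_id=605: ✗
emp_id=606: ✗
emp_id=607: ✗
emp_id=608: ✗
emp_id=609: ✗
emp_id=610: ✗
emp_id=611: ✗
level_sum = 121901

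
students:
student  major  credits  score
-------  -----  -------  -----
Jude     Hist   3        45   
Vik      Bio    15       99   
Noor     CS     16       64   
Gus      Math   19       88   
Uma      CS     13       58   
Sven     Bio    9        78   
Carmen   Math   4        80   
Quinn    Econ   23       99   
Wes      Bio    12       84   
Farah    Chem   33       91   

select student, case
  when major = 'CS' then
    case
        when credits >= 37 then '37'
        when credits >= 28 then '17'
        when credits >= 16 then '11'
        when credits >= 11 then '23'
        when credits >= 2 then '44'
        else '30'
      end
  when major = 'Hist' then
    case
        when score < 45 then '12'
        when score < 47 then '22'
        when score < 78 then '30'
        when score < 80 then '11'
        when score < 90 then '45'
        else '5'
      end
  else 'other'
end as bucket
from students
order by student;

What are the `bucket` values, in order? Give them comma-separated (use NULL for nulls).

student=Carmen: major='Math' → outer ELSE → other
student=Farah: major='Chem' → outer ELSE → other
student=Gus: major='Math' → outer ELSE → other
student=Jude: major='Hist' → inner[score < 47] → 22
student=Noor: major='CS' → inner[credits >= 16] → 11
student=Quinn: major='Econ' → outer ELSE → other
student=Sven: major='Bio' → outer ELSE → other
student=Uma: major='CS' → inner[credits >= 11] → 23
student=Vik: major='Bio' → outer ELSE → other
student=Wes: major='Bio' → outer ELSE → other

other, other, other, 22, 11, other, other, 23, other, other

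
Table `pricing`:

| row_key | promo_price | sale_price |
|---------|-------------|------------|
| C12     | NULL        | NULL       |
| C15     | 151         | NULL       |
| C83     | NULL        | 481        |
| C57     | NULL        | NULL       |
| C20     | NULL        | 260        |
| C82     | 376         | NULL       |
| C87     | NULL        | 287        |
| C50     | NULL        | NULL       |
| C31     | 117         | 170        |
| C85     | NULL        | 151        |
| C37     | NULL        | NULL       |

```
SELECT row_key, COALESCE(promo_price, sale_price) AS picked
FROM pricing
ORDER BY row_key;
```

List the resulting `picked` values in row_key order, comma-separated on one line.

row_key=C12: promo_price=NULL, sale_price=NULL (all NULL) → NULL
row_key=C15: promo_price=151 → 151
row_key=C20: promo_price=NULL, sale_price=260 → 260
row_key=C31: promo_price=117 → 117
row_key=C37: promo_price=NULL, sale_price=NULL (all NULL) → NULL
row_key=C50: promo_price=NULL, sale_price=NULL (all NULL) → NULL
row_key=C57: promo_price=NULL, sale_price=NULL (all NULL) → NULL
row_key=C82: promo_price=376 → 376
row_key=C83: promo_price=NULL, sale_price=481 → 481
row_key=C85: promo_price=NULL, sale_price=151 → 151
row_key=C87: promo_price=NULL, sale_price=287 → 287

NULL, 151, 260, 117, NULL, NULL, NULL, 376, 481, 151, 287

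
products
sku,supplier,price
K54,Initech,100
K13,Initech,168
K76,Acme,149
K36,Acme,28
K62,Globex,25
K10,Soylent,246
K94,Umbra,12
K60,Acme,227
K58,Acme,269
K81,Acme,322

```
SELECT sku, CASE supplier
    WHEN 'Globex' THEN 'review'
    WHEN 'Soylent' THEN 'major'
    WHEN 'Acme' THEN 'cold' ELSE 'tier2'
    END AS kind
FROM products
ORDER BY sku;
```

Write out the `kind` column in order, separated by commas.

sku=K10: supplier='Soylent' → major
sku=K13: ELSE → tier2
sku=K36: supplier='Acme' → cold
sku=K54: ELSE → tier2
sku=K58: supplier='Acme' → cold
sku=K60: supplier='Acme' → cold
sku=K62: supplier='Globex' → review
sku=K76: supplier='Acme' → cold
sku=K81: supplier='Acme' → cold
sku=K94: ELSE → tier2

major, tier2, cold, tier2, cold, cold, review, cold, cold, tier2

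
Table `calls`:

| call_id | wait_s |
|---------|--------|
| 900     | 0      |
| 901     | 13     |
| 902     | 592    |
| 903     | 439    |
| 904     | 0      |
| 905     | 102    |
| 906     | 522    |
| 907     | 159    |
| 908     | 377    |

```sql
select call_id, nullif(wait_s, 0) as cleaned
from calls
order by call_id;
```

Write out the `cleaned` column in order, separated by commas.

call_id=900: wait_s=0 vs 0: equal → NULL
call_id=901: wait_s=13 vs 0: differ → 13
call_id=902: wait_s=592 vs 0: differ → 592
call_id=903: wait_s=439 vs 0: differ → 439
call_id=904: wait_s=0 vs 0: equal → NULL
call_id=905: wait_s=102 vs 0: differ → 102
call_id=906: wait_s=522 vs 0: differ → 522
call_id=907: wait_s=159 vs 0: differ → 159
call_id=908: wait_s=377 vs 0: differ → 377

NULL, 13, 592, 439, NULL, 102, 522, 159, 377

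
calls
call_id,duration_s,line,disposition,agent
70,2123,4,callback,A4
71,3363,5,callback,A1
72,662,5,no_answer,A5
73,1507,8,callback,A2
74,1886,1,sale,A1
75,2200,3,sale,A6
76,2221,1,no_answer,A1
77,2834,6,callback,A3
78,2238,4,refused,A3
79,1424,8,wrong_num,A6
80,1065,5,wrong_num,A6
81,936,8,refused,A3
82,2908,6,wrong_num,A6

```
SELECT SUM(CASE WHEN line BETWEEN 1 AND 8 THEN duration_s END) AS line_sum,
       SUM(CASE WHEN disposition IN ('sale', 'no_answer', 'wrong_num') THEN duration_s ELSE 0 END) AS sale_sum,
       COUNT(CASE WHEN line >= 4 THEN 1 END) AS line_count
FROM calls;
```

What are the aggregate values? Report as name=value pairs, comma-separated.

line_sum=25367, sale_sum=12366, line_count=10

[line_sum: line BETWEEN 1 AND 8]
call_id=70: ✓ → 2123
call_id=71: ✓ → 3363
call_id=72: ✓ → 662
call_id=73: ✓ → 1507
call_id=74: ✓ → 1886
call_id=75: ✓ → 2200
call_id=76: ✓ → 2221
call_id=77: ✓ → 2834
call_id=78: ✓ → 2238
call_id=79: ✓ → 1424
call_id=80: ✓ → 1065
call_id=81: ✓ → 936
call_id=82: ✓ → 2908
line_sum = 2123 + 3363 + 662 + 1507 + 1886 + 2200 + 2221 + 2834 + 2238 + 1424 + 1065 + 936 + 2908 = 25367
—
[sale_sum: disposition IN ('sale', 'no_answer', 'wrong_num')]
call_id=70: ✗
call_id=71: ✗
call_id=72: ✓ → 662
call_id=73: ✗
call_id=74: ✓ → 1886
call_id=75: ✓ → 2200
call_id=76: ✓ → 2221
call_id=77: ✗
call_id=78: ✗
call_id=79: ✓ → 1424
call_id=80: ✓ → 1065
call_id=81: ✗
call_id=82: ✓ → 2908
sale_sum = 662 + 1886 + 2200 + 2221 + 1424 + 1065 + 2908 = 12366
—
[line_count: line >= 4]
call_id=70: ✓ → 1
call_id=71: ✓ → 1
call_id=72: ✓ → 1
call_id=73: ✓ → 1
call_id=74: ✗
call_id=75: ✗
call_id=76: ✗
call_id=77: ✓ → 1
call_id=78: ✓ → 1
call_id=79: ✓ → 1
call_id=80: ✓ → 1
call_id=81: ✓ → 1
call_id=82: ✓ → 1
line_count = COUNT(1, 1, 1, 1, 1, 1, 1, 1, 1, 1) = 10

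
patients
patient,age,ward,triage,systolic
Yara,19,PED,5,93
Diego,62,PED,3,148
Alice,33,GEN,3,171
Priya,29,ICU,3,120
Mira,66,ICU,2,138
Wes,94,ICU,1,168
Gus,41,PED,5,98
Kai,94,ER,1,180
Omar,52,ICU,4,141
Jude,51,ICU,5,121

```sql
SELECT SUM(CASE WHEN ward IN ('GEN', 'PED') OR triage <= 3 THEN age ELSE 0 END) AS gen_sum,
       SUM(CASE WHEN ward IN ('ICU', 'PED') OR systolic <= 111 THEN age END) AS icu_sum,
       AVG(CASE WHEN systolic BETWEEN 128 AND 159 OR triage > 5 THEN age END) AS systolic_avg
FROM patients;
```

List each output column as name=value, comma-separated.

[gen_sum: ward IN ('GEN', 'PED') OR triage <= 3]
patient=Yara: ✓ → 19
patient=Diego: ✓ → 62
patient=Alice: ✓ → 33
patient=Priya: ✓ → 29
patient=Mira: ✓ → 66
patient=Wes: ✓ → 94
patient=Gus: ✓ → 41
patient=Kai: ✓ → 94
patient=Omar: ✗
patient=Jude: ✗
gen_sum = 19 + 62 + 33 + 29 + 66 + 94 + 41 + 94 = 438
—
[icu_sum: ward IN ('ICU', 'PED') OR systolic <= 111]
patient=Yara: ✓ → 19
patient=Diego: ✓ → 62
patient=Alice: ✗
patient=Priya: ✓ → 29
patient=Mira: ✓ → 66
patient=Wes: ✓ → 94
patient=Gus: ✓ → 41
patient=Kai: ✗
patient=Omar: ✓ → 52
patient=Jude: ✓ → 51
icu_sum = 19 + 62 + 29 + 66 + 94 + 41 + 52 + 51 = 414
—
[systolic_avg: systolic BETWEEN 128 AND 159 OR triage > 5]
patient=Yara: ✗
patient=Diego: ✓ → 62
patient=Alice: ✗
patient=Priya: ✗
patient=Mira: ✓ → 66
patient=Wes: ✗
patient=Gus: ✗
patient=Kai: ✗
patient=Omar: ✓ → 52
patient=Jude: ✗
systolic_avg = (62 + 66 + 52) / 3 = 60

gen_sum=438, icu_sum=414, systolic_avg=60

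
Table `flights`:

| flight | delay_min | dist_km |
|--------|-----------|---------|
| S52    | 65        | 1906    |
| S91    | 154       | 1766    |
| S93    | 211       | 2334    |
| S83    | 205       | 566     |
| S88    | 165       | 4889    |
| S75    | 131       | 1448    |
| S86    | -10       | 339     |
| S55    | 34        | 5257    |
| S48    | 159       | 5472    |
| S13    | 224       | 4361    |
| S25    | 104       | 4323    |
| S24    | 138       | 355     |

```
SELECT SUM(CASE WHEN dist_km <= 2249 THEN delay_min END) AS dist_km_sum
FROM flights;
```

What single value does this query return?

flight=S52: ✓ → 65
flight=S91: ✓ → 154
flight=S93: ✗
flight=S83: ✓ → 205
flight=S88: ✗
flight=S75: ✓ → 131
flight=S86: ✓ → -10
flight=S55: ✗
flight=S48: ✗
flight=S13: ✗
flight=S25: ✗
flight=S24: ✓ → 138
dist_km_sum = 65 + 154 + 205 + 131 + -10 + 138 = 683

683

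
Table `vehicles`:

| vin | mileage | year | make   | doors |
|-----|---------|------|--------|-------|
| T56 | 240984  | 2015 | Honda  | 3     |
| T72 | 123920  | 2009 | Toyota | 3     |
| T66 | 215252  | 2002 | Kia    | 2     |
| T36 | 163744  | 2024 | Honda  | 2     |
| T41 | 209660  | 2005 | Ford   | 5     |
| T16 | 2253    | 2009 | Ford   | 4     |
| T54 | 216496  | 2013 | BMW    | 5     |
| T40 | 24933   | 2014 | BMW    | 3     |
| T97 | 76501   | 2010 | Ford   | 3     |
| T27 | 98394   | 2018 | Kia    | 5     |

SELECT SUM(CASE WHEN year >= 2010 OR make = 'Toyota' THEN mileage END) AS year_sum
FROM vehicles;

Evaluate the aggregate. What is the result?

vin=T56: ✓ → 240984
vin=T72: ✓ → 123920
vin=T66: ✗
vin=T36: ✓ → 163744
vin=T41: ✗
vin=T16: ✗
vin=T54: ✓ → 216496
vin=T40: ✓ → 24933
vin=T97: ✓ → 76501
vin=T27: ✓ → 98394
year_sum = 240984 + 123920 + 163744 + 216496 + 24933 + 76501 + 98394 = 944972

944972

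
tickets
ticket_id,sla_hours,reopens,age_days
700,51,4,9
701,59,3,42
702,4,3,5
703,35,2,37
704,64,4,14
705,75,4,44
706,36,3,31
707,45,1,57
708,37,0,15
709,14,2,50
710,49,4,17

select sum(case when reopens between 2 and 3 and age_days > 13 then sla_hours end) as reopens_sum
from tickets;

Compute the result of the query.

144

ticket_id=700: ✗
ticket_id=701: ✓ → 59
ticket_id=702: ✗
ticket_id=703: ✓ → 35
ticket_id=704: ✗
ticket_id=705: ✗
ticket_id=706: ✓ → 36
ticket_id=707: ✗
ticket_id=708: ✗
ticket_id=709: ✓ → 14
ticket_id=710: ✗
reopens_sum = 59 + 35 + 36 + 14 = 144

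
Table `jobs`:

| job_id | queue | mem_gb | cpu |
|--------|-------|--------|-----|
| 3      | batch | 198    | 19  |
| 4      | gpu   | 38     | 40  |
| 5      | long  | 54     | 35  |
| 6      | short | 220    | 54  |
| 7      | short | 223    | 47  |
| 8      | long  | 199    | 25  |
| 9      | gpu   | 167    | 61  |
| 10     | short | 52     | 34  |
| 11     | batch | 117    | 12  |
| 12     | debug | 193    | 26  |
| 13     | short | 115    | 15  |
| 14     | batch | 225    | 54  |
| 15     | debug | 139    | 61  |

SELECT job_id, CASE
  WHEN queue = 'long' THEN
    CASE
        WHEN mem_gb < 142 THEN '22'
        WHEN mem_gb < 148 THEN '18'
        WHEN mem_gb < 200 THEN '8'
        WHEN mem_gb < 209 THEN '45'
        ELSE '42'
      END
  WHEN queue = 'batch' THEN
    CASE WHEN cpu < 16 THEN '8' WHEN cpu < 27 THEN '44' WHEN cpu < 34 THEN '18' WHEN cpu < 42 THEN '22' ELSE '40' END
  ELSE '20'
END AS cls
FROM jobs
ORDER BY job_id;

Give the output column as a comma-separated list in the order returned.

44, 20, 22, 20, 20, 8, 20, 20, 8, 20, 20, 40, 20

job_id=3: queue='batch' → inner[cpu < 27] → 44
job_id=4: queue='gpu' → outer ELSE → 20
job_id=5: queue='long' → inner[mem_gb < 142] → 22
job_id=6: queue='short' → outer ELSE → 20
job_id=7: queue='short' → outer ELSE → 20
job_id=8: queue='long' → inner[mem_gb < 200] → 8
job_id=9: queue='gpu' → outer ELSE → 20
job_id=10: queue='short' → outer ELSE → 20
job_id=11: queue='batch' → inner[cpu < 16] → 8
job_id=12: queue='debug' → outer ELSE → 20
job_id=13: queue='short' → outer ELSE → 20
job_id=14: queue='batch' → inner[ELSE] → 40
job_id=15: queue='debug' → outer ELSE → 20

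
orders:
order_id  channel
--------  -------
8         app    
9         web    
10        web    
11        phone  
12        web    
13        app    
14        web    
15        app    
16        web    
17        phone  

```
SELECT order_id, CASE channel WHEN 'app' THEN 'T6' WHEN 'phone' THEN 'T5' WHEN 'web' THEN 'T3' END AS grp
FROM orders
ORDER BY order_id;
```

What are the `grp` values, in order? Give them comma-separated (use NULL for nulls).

order_id=8: channel='app' → T6
order_id=9: channel='web' → T3
order_id=10: channel='web' → T3
order_id=11: channel='phone' → T5
order_id=12: channel='web' → T3
order_id=13: channel='app' → T6
order_id=14: channel='web' → T3
order_id=15: channel='app' → T6
order_id=16: channel='web' → T3
order_id=17: channel='phone' → T5

T6, T3, T3, T5, T3, T6, T3, T6, T3, T5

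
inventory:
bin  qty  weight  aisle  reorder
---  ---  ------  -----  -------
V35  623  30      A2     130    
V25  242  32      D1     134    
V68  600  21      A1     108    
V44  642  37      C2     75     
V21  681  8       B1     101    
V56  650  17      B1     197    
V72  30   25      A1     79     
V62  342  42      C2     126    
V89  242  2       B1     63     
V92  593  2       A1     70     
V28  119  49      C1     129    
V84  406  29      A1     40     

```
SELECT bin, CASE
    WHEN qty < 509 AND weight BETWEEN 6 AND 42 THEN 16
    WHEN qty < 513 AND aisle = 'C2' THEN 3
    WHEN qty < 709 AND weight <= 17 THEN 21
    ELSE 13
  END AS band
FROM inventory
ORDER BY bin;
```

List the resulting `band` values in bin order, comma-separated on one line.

bin=V21: qty < 709 AND weight <= 17 → 21
bin=V25: qty < 509 AND weight BETWEEN 6 AND 42 → 16
bin=V28: ELSE → 13
bin=V35: ELSE → 13
bin=V44: ELSE → 13
bin=V56: qty < 709 AND weight <= 17 → 21
bin=V62: qty < 509 AND weight BETWEEN 6 AND 42 → 16
bin=V68: ELSE → 13
bin=V72: qty < 509 AND weight BETWEEN 6 AND 42 → 16
bin=V84: qty < 509 AND weight BETWEEN 6 AND 42 → 16
bin=V89: qty < 709 AND weight <= 17 → 21
bin=V92: qty < 709 AND weight <= 17 → 21

21, 16, 13, 13, 13, 21, 16, 13, 16, 16, 21, 21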